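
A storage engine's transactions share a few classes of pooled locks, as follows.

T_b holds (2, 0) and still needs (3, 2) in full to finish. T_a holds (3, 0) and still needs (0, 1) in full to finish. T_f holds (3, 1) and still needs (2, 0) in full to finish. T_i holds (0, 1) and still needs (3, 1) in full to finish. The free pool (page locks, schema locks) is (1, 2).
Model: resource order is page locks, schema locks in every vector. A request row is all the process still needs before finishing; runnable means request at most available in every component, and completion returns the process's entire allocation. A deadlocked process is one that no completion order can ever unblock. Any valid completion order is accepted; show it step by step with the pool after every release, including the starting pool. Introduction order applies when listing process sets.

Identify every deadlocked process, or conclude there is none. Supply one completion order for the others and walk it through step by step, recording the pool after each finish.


Nothing here is deadlocked.
Key observation: T_a fits the free pool immediately, and its release cascades until everyone finishes.
The rest can finish in the order T_a, T_i, T_f, T_b. Verifying each step:
  pool = (1, 2)
  T_a: need (0, 1) fits (1, 2); releases (3, 0), pool now (4, 2)
  T_i: need (3, 1) fits (4, 2); releases (0, 1), pool now (4, 3)
  T_f: need (2, 0) fits (4, 3); releases (3, 1), pool now (7, 4)
  T_b: need (3, 2) fits (7, 4); releases (2, 0), pool now (9, 4)


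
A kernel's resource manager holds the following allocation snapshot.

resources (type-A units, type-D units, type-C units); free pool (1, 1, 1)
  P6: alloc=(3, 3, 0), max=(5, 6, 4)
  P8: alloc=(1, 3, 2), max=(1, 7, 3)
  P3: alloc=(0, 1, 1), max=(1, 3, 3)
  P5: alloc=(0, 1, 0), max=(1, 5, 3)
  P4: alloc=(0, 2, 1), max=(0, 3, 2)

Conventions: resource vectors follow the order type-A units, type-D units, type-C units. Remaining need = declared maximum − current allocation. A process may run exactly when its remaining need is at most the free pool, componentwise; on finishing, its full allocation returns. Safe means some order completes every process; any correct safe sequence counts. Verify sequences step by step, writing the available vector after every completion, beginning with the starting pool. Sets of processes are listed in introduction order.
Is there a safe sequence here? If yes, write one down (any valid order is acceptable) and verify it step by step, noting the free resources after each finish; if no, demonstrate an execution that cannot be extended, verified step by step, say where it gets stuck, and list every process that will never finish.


The state is SAFE; one workable sequence: P4, P3, P8, P5, P6.
Key observation: at P4 the run first touches a limit — (0, 1, 1) against (1, 1, 1), exact on a resource it actually requests.
Check, step by step:
  pool = (1, 1, 1)
  P4: need (0, 1, 1) fits (1, 1, 1); releases (0, 2, 1), pool now (1, 3, 2)
  P3: need (1, 2, 2) fits (1, 3, 2); releases (0, 1, 1), pool now (1, 4, 3)
  P8: need (0, 4, 1) fits (1, 4, 3); releases (1, 3, 2), pool now (2, 7, 5)
  P5: need (1, 4, 3) fits (2, 7, 5); releases (0, 1, 0), pool now (2, 8, 5)
  P6: need (2, 3, 4) fits (2, 8, 5); releases (3, 3, 0), pool now (5, 11, 5)


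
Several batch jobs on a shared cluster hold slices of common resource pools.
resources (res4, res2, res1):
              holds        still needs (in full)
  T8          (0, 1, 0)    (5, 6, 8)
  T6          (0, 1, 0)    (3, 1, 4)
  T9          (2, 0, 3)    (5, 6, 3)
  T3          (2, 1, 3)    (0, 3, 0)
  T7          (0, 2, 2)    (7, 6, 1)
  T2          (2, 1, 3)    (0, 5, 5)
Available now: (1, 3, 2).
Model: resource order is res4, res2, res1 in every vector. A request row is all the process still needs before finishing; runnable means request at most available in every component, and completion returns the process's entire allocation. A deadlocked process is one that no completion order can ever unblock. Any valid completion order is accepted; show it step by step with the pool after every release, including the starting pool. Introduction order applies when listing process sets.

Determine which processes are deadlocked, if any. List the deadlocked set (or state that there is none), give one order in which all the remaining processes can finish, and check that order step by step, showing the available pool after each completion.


No process is deadlocked.
Key observation: T3 leads a chain of completions in which each release enables another process.
The rest can finish in the order T3, T6, T2, T9, T7, T8. Walking it through:
  pool = (1, 3, 2)
  T3: need (0, 3, 0) fits (1, 3, 2); releases (2, 1, 3), pool now (3, 4, 5)
  T6: need (3, 1, 4) fits (3, 4, 5); releases (0, 1, 0), pool now (3, 5, 5)
  T2: need (0, 5, 5) fits (3, 5, 5); releases (2, 1, 3), pool now (5, 6, 8)
  T9: need (5, 6, 3) fits (5, 6, 8); releases (2, 0, 3), pool now (7, 6, 11)
  T7: need (7, 6, 1) fits (7, 6, 11); releases (0, 2, 2), pool now (7, 8, 13)
  T8: need (5, 6, 8) fits (7, 8, 13); releases (0, 1, 0), pool now (7, 9, 13)


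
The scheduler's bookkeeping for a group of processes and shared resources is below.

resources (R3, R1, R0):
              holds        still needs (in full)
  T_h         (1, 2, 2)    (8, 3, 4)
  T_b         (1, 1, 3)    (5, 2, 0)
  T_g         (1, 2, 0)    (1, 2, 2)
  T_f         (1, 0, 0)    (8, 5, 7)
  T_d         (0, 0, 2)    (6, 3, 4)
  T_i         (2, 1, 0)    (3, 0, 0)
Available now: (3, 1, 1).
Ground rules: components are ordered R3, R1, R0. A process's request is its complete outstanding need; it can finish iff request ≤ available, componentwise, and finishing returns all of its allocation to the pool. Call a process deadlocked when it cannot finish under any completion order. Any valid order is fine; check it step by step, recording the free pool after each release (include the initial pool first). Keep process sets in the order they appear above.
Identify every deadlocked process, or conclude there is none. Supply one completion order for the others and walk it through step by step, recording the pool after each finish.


The deadlocked set is T_h and T_f.
Key observation: no order helps: past T_i, T_b, T_d, T_g, the free pool tops out at (7, 5, 6), below what each blocked process needs in R3.
A valid finishing order for the others: T_i, T_b, T_d, T_g. Step-by-step check:
  pool = (3, 1, 1)
  run T_i (needs (3, 0, 0), free (3, 1, 1)); after release of (2, 1, 0) the pool is (5, 2, 1)
  run T_b (needs (5, 2, 0), free (5, 2, 1)); after release of (1, 1, 3) the pool is (6, 3, 4)
  run T_d (needs (6, 3, 4), free (6, 3, 4)); after release of (0, 0, 2) the pool is (6, 3, 6)
  run T_g (needs (1, 2, 2), free (6, 3, 6)); after release of (1, 2, 0) the pool is (7, 5, 6)
None of the blocked processes ever fits:
  T_h cannot run: need (8, 3, 4) vs free (7, 5, 6) (insufficient R3)
  T_f cannot run: need (8, 5, 7) vs free (7, 5, 6) (insufficient R3 and R0)


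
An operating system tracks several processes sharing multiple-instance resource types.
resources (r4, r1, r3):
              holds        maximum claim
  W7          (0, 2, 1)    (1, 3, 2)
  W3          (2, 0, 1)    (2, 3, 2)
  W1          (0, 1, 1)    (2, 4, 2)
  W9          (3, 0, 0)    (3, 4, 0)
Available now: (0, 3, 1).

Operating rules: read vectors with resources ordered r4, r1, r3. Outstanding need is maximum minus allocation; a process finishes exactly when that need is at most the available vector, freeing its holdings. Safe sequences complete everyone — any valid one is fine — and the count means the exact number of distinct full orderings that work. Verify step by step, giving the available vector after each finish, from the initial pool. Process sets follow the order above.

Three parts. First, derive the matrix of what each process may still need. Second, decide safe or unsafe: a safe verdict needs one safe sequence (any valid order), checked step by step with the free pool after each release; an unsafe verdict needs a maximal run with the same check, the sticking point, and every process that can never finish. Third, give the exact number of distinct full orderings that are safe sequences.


(1) Need matrix, components ordered r4, r1, r3:
  W7: (1, 1, 1)
  W3: (0, 3, 1)
  W1: (2, 3, 1)
  W9: (0, 4, 0)
(2) SAFE — a valid safe sequence is W3, W7, W1, W9.
Key observation: W3 is the earliest step where a requested resource binds exactly: need (0, 3, 1), pool (0, 3, 1) at its turn.
Verifying each step:
  pool = (0, 3, 1)
  run W3 (needs (0, 3, 1), free (0, 3, 1)); after release of (2, 0, 1) the pool is (2, 3, 2)
  run W7 (needs (1, 1, 1), free (2, 3, 2)); after release of (0, 2, 1) the pool is (2, 5, 3)
  run W1 (needs (2, 3, 1), free (2, 5, 3)); after release of (0, 1, 1) the pool is (2, 6, 4)
  run W9 (needs (0, 4, 0), free (2, 6, 4)); after release of (3, 0, 0) the pool is (5, 6, 4)
(3) Exactly 4 of the possible complete orderings are safe sequences.


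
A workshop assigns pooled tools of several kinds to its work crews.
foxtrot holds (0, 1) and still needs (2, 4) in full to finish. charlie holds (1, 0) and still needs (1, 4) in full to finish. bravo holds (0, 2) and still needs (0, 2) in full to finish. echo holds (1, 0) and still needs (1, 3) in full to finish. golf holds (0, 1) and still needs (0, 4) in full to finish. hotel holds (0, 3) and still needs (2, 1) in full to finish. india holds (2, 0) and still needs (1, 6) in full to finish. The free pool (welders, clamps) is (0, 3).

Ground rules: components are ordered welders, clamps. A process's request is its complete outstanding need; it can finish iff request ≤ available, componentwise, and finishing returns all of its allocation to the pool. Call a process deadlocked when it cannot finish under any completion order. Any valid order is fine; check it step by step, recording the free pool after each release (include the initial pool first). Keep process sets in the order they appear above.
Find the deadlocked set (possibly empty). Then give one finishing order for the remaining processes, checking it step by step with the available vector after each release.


Deadlocked set: foxtrot, charlie, echo, hotel and india.
Key observation: after bravo, golf complete, (0, 6) is the best the pool ever gets, yet each leftover process wants more welders.
The rest can finish in the order bravo, golf. Step-by-step check:
  pool = (0, 3)
  bravo needs (0, 2) <= (0, 3) -> finishes; pool += (0, 2) = (0, 5)
  golf needs (0, 4) <= (0, 5) -> finishes; pool += (0, 1) = (0, 6)
The stuck group stays short no matter what:
  blocked: foxtrot wants (2, 4), pool (0, 6) — not enough welders
  blocked: charlie wants (1, 4), pool (0, 6) — not enough welders
  blocked: echo wants (1, 3), pool (0, 6) — not enough welders
  blocked: hotel wants (2, 1), pool (0, 6) — not enough welders
  blocked: india wants (1, 6), pool (0, 6) — not enough welders


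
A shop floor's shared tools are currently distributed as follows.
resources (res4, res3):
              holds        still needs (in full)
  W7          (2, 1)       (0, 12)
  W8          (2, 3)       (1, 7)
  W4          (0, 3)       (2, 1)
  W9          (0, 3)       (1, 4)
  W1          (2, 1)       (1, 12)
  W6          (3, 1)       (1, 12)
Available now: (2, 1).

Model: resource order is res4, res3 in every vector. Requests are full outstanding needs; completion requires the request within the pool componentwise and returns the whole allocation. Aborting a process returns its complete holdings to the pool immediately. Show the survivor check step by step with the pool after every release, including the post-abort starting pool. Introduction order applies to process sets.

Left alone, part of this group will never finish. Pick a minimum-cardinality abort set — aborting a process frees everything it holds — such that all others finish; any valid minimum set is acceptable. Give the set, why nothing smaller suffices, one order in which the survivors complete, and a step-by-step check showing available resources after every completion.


Abort W7 and W6.
Key observation: the deadlocked W1 becomes finishable only because W7 and W6 released (5, 2); it completes at step 4 below.
Why nothing smaller works — every single abort fails: W7 alone leaves W1 blocked (short on res3); W8 alone leaves W7 blocked (short on res3); W4 alone leaves W7 blocked (short on res3); W9 alone leaves W7 blocked (short on res3); W1 alone leaves W7 blocked (short on res3); W6 alone leaves W7 blocked (short on res3).
The survivors complete as W4, W9, W8, W1. Walking it through (starting from the post-abort pool):
  pool = (7, 3)
  W4: need (2, 1) fits (7, 3); releases (0, 3), pool now (7, 6)
  W9: need (1, 4) fits (7, 6); releases (0, 3), pool now (7, 9)
  W8: need (1, 7) fits (7, 9); releases (2, 3), pool now (9, 12)
  W1: need (1, 12) fits (9, 12); releases (2, 1), pool now (11, 13)


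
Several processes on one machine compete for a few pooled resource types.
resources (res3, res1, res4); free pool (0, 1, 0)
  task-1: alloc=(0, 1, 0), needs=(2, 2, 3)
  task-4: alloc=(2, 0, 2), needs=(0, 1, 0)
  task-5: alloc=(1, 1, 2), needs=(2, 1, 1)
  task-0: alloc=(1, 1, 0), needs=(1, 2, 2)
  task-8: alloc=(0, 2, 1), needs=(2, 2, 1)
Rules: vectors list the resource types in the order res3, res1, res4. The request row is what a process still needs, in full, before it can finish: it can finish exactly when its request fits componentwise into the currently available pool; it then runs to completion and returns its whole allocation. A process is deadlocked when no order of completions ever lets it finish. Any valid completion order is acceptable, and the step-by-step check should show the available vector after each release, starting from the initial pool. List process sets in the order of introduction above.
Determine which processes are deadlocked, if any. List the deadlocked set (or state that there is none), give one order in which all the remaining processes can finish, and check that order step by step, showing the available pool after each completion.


No process is deadlocked.
Key observation: beginning at task-4, releases accumulate fast enough that every process eventually fits.
One completion order for the rest: task-4, task-5, task-0, task-8, task-1. Verifying each step:
  pool = (0, 1, 0)
  task-4: need (0, 1, 0) fits (0, 1, 0); releases (2, 0, 2), pool now (2, 1, 2)
  task-5: need (2, 1, 1) fits (2, 1, 2); releases (1, 1, 2), pool now (3, 2, 4)
  task-0: need (1, 2, 2) fits (3, 2, 4); releases (1, 1, 0), pool now (4, 3, 4)
  task-8: need (2, 2, 1) fits (4, 3, 4); releases (0, 2, 1), pool now (4, 5, 5)
  task-1: need (2, 2, 3) fits (4, 5, 5); releases (0, 1, 0), pool now (4, 6, 5)


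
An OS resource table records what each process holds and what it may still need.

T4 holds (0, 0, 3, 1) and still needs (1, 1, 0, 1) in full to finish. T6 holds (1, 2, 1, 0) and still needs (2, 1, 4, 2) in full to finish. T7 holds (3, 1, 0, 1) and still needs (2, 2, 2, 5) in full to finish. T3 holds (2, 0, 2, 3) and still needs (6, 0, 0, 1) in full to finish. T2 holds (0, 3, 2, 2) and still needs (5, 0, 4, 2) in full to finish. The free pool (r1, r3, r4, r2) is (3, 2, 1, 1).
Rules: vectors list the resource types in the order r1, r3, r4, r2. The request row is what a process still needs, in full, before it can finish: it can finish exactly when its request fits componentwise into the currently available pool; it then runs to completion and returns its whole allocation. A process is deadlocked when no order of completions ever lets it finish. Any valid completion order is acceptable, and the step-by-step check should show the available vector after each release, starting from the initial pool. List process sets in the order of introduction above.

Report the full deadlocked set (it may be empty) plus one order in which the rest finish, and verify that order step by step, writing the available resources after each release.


Deadlocked: T7, T3 and T2.
Key observation: after T4, T6 the pool peaks at (4, 4, 5, 2), and each blocked process is short somewhere: T7 on r2; T3 on r1; T2 on r1.
One completion order for the rest: T4, T6. Check, step by step:
  pool = (3, 2, 1, 1)
  T4: need (1, 1, 0, 1) fits (3, 2, 1, 1); releases (0, 0, 3, 1), pool now (3, 2, 4, 2)
  T6: need (2, 1, 4, 2) fits (3, 2, 4, 2); releases (1, 2, 1, 0), pool now (4, 4, 5, 2)
None of the blocked processes ever fits:
  blocked: T7 wants (2, 2, 2, 5), pool (4, 4, 5, 2) — not enough r2
  blocked: T3 wants (6, 0, 0, 1), pool (4, 4, 5, 2) — not enough r1
  blocked: T2 wants (5, 0, 4, 2), pool (4, 4, 5, 2) — not enough r1


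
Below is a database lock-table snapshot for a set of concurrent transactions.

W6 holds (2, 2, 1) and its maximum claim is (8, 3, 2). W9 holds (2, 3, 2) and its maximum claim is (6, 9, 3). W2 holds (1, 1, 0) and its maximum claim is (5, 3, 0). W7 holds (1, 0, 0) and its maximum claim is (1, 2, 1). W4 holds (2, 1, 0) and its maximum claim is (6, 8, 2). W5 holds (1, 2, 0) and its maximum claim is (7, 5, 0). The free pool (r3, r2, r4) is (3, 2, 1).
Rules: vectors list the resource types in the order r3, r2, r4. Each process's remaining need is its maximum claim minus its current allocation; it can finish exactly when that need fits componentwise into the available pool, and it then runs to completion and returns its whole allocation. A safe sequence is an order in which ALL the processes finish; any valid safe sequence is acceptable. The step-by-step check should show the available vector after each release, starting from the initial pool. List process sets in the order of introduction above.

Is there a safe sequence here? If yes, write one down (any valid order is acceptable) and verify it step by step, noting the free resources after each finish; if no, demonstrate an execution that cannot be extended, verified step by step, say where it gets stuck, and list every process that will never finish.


The state is UNSAFE.
Key observation: after W7, W2 the pool peaks at (5, 3, 1), and each blocked process is short somewhere: W6 on r3; W9 on r2; W4 on r2, r4; W5 on r3.
The run W7, W2 cannot be extended any further. Check, step by step:
  pool = (3, 2, 1)
  run W7 (needs (0, 2, 1), free (3, 2, 1)); after release of (1, 0, 0) the pool is (4, 2, 1)
  run W2 (needs (4, 2, 0), free (4, 2, 1)); after release of (1, 1, 0) the pool is (5, 3, 1)
  W6 still needs (6, 1, 1) but only (5, 3, 1) is free — short on r3
  W9 still needs (4, 6, 1) but only (5, 3, 1) is free — short on r2
  W4 still needs (4, 7, 2) but only (5, 3, 1) is free — short on r2 and r4
  W5 still needs (6, 3, 0) but only (5, 3, 1) is free — short on r3
Permanently blocked: W6, W9, W4 and W5.


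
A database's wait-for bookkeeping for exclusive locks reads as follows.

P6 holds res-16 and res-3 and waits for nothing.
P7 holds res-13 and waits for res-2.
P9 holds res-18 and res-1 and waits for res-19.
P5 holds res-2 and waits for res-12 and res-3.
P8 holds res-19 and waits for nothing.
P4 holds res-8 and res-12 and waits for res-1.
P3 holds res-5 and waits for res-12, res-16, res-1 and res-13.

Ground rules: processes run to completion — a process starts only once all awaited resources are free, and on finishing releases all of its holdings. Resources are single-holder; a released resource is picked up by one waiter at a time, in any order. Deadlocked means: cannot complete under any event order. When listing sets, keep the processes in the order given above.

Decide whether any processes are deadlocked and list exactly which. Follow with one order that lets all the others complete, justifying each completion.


The deadlocked set is empty.
Key observation: every chain of waits terminates; starting from the processes that wait on nothing, all the rest unlock in turn.
A valid finishing order for the others: P8, P6, P9, P4, P5, P7, P3.
Verifying each step:
  P8: no waits; runs immediately, freeing res-19
  P6: no waits; runs immediately, freeing res-16 and res-3
  P9 waits on res-19 — all released -> runs and releases res-18 and res-1
  P4 waits on res-1 — all released -> runs and releases res-8 and res-12
  P5 waits on res-12 and res-3 — all released -> runs and releases res-2
  P7 waits on res-2 — all released -> runs and releases res-13
  P3 waits on res-12, res-16, res-1 and res-13 — all released -> runs and releases res-5


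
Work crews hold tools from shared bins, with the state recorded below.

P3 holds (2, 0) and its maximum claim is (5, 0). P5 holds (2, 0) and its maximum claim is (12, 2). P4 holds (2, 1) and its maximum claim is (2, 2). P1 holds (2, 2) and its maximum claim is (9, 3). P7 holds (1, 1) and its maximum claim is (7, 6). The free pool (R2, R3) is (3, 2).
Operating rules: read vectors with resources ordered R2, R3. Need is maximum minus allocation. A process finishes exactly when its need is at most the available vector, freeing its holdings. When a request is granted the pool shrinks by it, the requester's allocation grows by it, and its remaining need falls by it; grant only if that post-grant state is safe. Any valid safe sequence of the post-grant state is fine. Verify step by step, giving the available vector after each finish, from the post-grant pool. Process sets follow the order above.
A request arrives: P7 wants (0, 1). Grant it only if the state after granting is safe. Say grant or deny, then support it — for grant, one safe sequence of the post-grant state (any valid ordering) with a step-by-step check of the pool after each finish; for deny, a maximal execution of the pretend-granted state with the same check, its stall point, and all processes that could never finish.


GRANT. The post-grant state is safe; one safe sequence: P4, P3, P1, P7, P5.
Key observation: granting shrinks the pool to (3, 1), yet P4 still fits and the chain goes through.
Step-by-step check of the post-grant state:
  pool = (3, 1)
  P4 needs (0, 1) <= (3, 1) -> finishes; pool += (2, 1) = (5, 2)
  P3 needs (3, 0) <= (5, 2) -> finishes; pool += (2, 0) = (7, 2)
  P1 needs (7, 1) <= (7, 2) -> finishes; pool += (2, 2) = (9, 4)
  P7 needs (6, 4) <= (9, 4) -> finishes; pool += (1, 2) = (10, 6)
  P5 needs (10, 2) <= (10, 6) -> finishes; pool += (2, 0) = (12, 6)


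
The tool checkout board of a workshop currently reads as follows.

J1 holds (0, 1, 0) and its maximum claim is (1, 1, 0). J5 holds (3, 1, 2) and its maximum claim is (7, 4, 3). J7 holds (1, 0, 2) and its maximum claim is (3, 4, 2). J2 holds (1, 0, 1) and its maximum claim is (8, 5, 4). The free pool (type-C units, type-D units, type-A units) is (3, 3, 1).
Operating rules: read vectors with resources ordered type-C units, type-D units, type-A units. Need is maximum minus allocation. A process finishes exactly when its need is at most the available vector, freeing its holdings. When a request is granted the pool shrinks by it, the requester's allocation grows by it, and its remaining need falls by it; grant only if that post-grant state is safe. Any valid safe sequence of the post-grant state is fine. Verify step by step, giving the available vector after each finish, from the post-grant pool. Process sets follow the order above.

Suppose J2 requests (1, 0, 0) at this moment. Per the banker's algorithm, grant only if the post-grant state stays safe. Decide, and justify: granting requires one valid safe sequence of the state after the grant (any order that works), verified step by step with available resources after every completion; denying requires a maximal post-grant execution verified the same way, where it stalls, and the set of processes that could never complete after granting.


DENY — the pretend-granted state is unsafe.
Key observation: after J1, J7 complete, (3, 4, 3) is the best the pool ever gets, yet each leftover process wants more type-C units.
Pretend the grant happened; the run J1, J7 goes as far as possible. Check, step by step:
  pool = (2, 3, 1)
  run J1 (needs (1, 0, 0), free (2, 3, 1)); after release of (0, 1, 0) the pool is (2, 4, 1)
  run J7 (needs (2, 4, 0), free (2, 4, 1)); after release of (1, 0, 2) the pool is (3, 4, 3)
  blocked: J5 wants (4, 3, 1), pool (3, 4, 3) — not enough type-C units
  blocked: J2 wants (6, 5, 3), pool (3, 4, 3) — not enough type-C units and type-D units
Post-grant, the permanently blocked set is J5 and J2.


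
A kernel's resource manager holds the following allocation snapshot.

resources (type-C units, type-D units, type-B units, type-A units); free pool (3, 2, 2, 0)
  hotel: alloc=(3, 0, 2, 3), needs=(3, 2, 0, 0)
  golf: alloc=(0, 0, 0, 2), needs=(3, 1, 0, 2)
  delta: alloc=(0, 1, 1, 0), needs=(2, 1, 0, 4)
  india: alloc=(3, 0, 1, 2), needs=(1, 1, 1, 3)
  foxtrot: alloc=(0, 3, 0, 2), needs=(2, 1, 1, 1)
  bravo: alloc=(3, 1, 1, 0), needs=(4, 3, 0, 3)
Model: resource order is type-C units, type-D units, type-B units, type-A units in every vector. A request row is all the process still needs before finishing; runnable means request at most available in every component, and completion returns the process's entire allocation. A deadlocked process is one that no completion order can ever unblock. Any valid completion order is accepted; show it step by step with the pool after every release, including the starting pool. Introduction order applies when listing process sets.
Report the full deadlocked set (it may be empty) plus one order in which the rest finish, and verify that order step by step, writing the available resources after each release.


The deadlocked set is empty.
Key observation: starting with hotel, each completion frees enough for the next — no one is permanently blocked.
A valid finishing order for the others: hotel, golf, delta, bravo, foxtrot, india. Verifying each step:
  pool = (3, 2, 2, 0)
  hotel: need (3, 2, 0, 0) fits (3, 2, 2, 0); releases (3, 0, 2, 3), pool now (6, 2, 4, 3)
  golf: need (3, 1, 0, 2) fits (6, 2, 4, 3); releases (0, 0, 0, 2), pool now (6, 2, 4, 5)
  delta: need (2, 1, 0, 4) fits (6, 2, 4, 5); releases (0, 1, 1, 0), pool now (6, 3, 5, 5)
  bravo: need (4, 3, 0, 3) fits (6, 3, 5, 5); releases (3, 1, 1, 0), pool now (9, 4, 6, 5)
  foxtrot: need (2, 1, 1, 1) fits (9, 4, 6, 5); releases (0, 3, 0, 2), pool now (9, 7, 6, 7)
  india: need (1, 1, 1, 3) fits (9, 7, 6, 7); releases (3, 0, 1, 2), pool now (12, 7, 7, 9)


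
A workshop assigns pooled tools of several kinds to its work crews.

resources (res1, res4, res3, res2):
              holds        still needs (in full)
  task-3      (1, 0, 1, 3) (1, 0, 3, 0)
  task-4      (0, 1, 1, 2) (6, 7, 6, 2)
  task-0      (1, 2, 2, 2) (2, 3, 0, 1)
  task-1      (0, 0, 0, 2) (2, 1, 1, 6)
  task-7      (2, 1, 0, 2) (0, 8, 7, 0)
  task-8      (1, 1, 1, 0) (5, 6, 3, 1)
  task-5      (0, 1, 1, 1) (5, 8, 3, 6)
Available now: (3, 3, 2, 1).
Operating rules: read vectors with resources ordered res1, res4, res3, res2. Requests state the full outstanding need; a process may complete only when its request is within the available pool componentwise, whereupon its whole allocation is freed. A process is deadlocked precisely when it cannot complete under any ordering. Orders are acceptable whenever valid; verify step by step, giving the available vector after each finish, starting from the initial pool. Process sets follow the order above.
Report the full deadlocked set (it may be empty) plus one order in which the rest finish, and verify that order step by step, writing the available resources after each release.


Deadlocked set: task-4, task-7, task-8 and task-5.
Key observation: even finishing task-0, task-3, task-1 leaves just (5, 5, 5, 8) free — too little res4 for any of the remaining processes.
The rest can finish in the order task-0, task-3, task-1. Verifying each step:
  pool = (3, 3, 2, 1)
  task-0: need (2, 3, 0, 1) fits (3, 3, 2, 1); releases (1, 2, 2, 2), pool now (4, 5, 4, 3)
  task-3: need (1, 0, 3, 0) fits (4, 5, 4, 3); releases (1, 0, 1, 3), pool now (5, 5, 5, 6)
  task-1: need (2, 1, 1, 6) fits (5, 5, 5, 6); releases (0, 0, 0, 2), pool now (5, 5, 5, 8)
None of the blocked processes ever fits:
  task-4 cannot run: need (6, 7, 6, 2) vs free (5, 5, 5, 8) (insufficient res1, res4 and res3)
  task-7 cannot run: need (0, 8, 7, 0) vs free (5, 5, 5, 8) (insufficient res4 and res3)
  task-8 cannot run: need (5, 6, 3, 1) vs free (5, 5, 5, 8) (insufficient res4)
  task-5 cannot run: need (5, 8, 3, 6) vs free (5, 5, 5, 8) (insufficient res4)


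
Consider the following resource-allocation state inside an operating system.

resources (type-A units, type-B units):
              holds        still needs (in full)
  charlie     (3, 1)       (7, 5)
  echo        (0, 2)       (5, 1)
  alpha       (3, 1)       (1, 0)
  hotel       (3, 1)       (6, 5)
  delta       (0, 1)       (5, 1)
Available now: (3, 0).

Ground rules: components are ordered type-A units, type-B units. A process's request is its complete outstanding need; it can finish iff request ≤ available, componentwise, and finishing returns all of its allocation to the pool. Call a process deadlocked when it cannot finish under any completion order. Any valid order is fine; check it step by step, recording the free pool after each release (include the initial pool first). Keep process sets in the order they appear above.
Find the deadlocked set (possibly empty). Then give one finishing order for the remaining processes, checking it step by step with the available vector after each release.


The deadlocked set is charlie and hotel.
Key observation: alpha, echo, delta can finish, but then (6, 4) is all there is, and the blocked group's type-B units demands exceed it.
One completion order for the rest: alpha, echo, delta. Walking it through:
  pool = (3, 0)
  alpha needs (1, 0) <= (3, 0) -> finishes; pool += (3, 1) = (6, 1)
  echo needs (5, 1) <= (6, 1) -> finishes; pool += (0, 2) = (6, 3)
  delta needs (5, 1) <= (6, 3) -> finishes; pool += (0, 1) = (6, 4)
None of the blocked processes ever fits:
  charlie still needs (7, 5) but only (6, 4) is free — short on type-A units and type-B units
  hotel still needs (6, 5) but only (6, 4) is free — short on type-B units


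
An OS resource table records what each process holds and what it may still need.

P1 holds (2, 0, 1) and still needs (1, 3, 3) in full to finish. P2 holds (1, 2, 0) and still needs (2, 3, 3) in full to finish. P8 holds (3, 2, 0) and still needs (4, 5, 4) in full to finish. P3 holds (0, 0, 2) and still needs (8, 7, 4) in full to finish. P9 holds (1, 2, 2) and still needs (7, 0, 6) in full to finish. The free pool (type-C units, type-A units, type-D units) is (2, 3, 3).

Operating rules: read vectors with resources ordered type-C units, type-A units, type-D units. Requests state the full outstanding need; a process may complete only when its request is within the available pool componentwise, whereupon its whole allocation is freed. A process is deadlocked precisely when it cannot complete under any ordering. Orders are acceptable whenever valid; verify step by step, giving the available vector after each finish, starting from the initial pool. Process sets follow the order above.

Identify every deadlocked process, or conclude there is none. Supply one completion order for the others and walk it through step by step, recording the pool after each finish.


The deadlocked set is empty.
Key observation: there is always a runnable process — P1 first — so the state unwinds completely.
The rest can finish in the order P1, P2, P8, P3, P9. Verifying each step:
  pool = (2, 3, 3)
  run P1 (needs (1, 3, 3), free (2, 3, 3)); after release of (2, 0, 1) the pool is (4, 3, 4)
  run P2 (needs (2, 3, 3), free (4, 3, 4)); after release of (1, 2, 0) the pool is (5, 5, 4)
  run P8 (needs (4, 5, 4), free (5, 5, 4)); after release of (3, 2, 0) the pool is (8, 7, 4)
  run P3 (needs (8, 7, 4), free (8, 7, 4)); after release of (0, 0, 2) the pool is (8, 7, 6)
  run P9 (needs (7, 0, 6), free (8, 7, 6)); after release of (1, 2, 2) the pool is (9, 9, 8)


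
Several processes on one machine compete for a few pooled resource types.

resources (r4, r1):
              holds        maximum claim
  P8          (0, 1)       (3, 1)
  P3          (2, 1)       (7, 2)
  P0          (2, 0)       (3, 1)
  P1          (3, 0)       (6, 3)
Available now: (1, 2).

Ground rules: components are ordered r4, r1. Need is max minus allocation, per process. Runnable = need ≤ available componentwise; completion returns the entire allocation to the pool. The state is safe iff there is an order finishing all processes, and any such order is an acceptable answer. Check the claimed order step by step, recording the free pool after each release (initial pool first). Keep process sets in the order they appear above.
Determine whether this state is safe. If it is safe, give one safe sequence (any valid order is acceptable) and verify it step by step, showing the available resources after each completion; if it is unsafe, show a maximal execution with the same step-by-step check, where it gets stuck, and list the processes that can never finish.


SAFE. One safe sequence: P0, P8, P1, P3.
Key observation: the first exact fit in this order is P0 — it needs (1, 1) with (1, 2) free, meeting a requested resource to the last unit.
Step-by-step check:
  pool = (1, 2)
  P0 needs (1, 1) <= (1, 2) -> finishes; pool += (2, 0) = (3, 2)
  P8 needs (3, 0) <= (3, 2) -> finishes; pool += (0, 1) = (3, 3)
  P1 needs (3, 3) <= (3, 3) -> finishes; pool += (3, 0) = (6, 3)
  P3 needs (5, 1) <= (6, 3) -> finishes; pool += (2, 1) = (8, 4)


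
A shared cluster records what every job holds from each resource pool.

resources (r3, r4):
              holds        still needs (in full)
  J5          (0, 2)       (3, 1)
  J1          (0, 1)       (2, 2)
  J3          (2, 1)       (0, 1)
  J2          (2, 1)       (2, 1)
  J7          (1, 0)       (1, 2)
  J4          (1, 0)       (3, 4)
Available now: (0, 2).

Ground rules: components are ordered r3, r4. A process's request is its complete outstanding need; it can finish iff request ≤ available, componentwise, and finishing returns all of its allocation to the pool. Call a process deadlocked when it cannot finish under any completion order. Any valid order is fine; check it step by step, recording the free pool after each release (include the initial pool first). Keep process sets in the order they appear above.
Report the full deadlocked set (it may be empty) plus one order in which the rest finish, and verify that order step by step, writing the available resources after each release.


The deadlocked set is empty.
Key observation: J3 fits the free pool immediately, and its release cascades until everyone finishes.
The rest can finish in the order J3, J7, J1, J2, J5, J4. Verifying each step:
  pool = (0, 2)
  J3: need (0, 1) fits (0, 2); releases (2, 1), pool now (2, 3)
  J7: need (1, 2) fits (2, 3); releases (1, 0), pool now (3, 3)
  J1: need (2, 2) fits (3, 3); releases (0, 1), pool now (3, 4)
  J2: need (2, 1) fits (3, 4); releases (2, 1), pool now (5, 5)
  J5: need (3, 1) fits (5, 5); releases (0, 2), pool now (5, 7)
  J4: need (3, 4) fits (5, 7); releases (1, 0), pool now (6, 7)


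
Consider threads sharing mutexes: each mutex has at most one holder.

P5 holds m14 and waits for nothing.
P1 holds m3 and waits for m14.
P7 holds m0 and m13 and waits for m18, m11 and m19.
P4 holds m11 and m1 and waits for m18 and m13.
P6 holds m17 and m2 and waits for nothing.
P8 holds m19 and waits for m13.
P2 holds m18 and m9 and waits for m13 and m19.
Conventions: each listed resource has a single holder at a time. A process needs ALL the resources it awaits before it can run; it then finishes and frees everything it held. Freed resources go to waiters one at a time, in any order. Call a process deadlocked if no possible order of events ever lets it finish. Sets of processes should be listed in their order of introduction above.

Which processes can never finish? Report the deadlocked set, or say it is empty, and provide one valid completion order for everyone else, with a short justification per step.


Deadlocked: P7, P4, P8 and P2.
Key observation: the loop P7 -> P4 -> P7 blocks itself forever; P8 and P2 are caught in further circular waits.
One completion order for the rest: P5, P1, P6.
Step-by-step check:
  run P5 (it waits on nothing); releases m14
  run P1 (all its waits — m14 — are resolved); releases m3
  run P6 (it waits on nothing); releases m17 and m2


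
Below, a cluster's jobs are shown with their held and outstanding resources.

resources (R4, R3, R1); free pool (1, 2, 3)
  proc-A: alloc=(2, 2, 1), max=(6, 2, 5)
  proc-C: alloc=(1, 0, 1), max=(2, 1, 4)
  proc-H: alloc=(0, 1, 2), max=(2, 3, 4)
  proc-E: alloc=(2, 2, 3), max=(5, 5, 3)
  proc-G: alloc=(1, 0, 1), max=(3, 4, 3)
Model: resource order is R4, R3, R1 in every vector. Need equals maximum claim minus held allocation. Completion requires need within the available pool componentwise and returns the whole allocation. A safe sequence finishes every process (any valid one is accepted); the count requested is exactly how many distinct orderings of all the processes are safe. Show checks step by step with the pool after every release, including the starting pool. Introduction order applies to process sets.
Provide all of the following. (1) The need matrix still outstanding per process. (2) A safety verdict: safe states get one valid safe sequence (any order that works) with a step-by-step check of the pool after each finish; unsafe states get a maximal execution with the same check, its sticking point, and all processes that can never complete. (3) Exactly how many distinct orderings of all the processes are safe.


(1) Remaining need (order R4, R3, R1):
  proc-A: (4, 0, 4)
  proc-C: (1, 1, 3)
  proc-H: (2, 2, 2)
  proc-E: (3, 3, 0)
  proc-G: (2, 4, 2)
(2) UNSAFE — no complete ordering exists.
Key observation: after proc-C, proc-H the pool peaks at (2, 3, 6), and each blocked process is short somewhere: proc-A on R4; proc-E on R4; proc-G on R3.
A maximal execution: proc-C, proc-H — then nothing else fits. Verifying each step:
  pool = (1, 2, 3)
  proc-C needs (1, 1, 3) <= (1, 2, 3) -> finishes; pool += (1, 0, 1) = (2, 2, 4)
  proc-H needs (2, 2, 2) <= (2, 2, 4) -> finishes; pool += (0, 1, 2) = (2, 3, 6)
  blocked: proc-A wants (4, 0, 4), pool (2, 3, 6) — not enough R4
  blocked: proc-E wants (3, 3, 0), pool (2, 3, 6) — not enough R4
  blocked: proc-G wants (2, 4, 2), pool (2, 3, 6) — not enough R3
Never able to finish: proc-A, proc-E and proc-G.
(3) The exact count: 0 of the possible complete orderings are safe sequences.


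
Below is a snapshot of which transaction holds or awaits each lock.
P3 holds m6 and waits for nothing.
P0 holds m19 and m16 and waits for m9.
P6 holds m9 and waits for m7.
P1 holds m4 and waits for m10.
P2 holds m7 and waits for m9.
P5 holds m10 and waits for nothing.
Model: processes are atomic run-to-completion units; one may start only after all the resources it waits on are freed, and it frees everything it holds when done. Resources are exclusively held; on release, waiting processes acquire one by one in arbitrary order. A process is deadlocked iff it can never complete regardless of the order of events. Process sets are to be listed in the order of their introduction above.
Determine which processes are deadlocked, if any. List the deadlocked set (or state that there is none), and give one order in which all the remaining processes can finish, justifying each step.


The deadlocked set is P0, P6 and P2.
Key observation: the wait chain closes on itself along P6 -> P2 -> P6; P0 waits into the deadlock from upstream.
A valid finishing order for the others: P3, P5, P1.
Step-by-step check:
  P3: no waits; runs immediately, freeing m6
  P5: no waits; runs immediately, freeing m10
  P1 waits on m10 — all released -> runs and releases m4


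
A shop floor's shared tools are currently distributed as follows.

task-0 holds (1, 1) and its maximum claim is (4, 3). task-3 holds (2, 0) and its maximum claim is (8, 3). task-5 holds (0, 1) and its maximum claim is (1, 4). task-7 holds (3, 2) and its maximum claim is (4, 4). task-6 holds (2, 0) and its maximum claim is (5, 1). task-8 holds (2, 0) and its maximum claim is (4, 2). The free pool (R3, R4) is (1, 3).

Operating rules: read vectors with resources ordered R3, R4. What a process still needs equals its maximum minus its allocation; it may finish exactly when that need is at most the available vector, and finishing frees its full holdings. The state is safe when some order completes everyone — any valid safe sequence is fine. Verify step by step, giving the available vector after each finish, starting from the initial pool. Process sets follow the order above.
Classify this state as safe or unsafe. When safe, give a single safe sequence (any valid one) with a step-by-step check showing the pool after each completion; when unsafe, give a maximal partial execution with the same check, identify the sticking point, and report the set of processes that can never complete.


SAFE — a valid safe sequence is task-7, task-0, task-8, task-6, task-3, task-5.
Key observation: the first exact fit in this order is task-7 — it needs (1, 2) with (1, 3) free, meeting a requested resource to the last unit.
Step-by-step check:
  pool = (1, 3)
  run task-7 (needs (1, 2), free (1, 3)); after release of (3, 2) the pool is (4, 5)
  run task-0 (needs (3, 2), free (4, 5)); after release of (1, 1) the pool is (5, 6)
  run task-8 (needs (2, 2), free (5, 6)); after release of (2, 0) the pool is (7, 6)
  run task-6 (needs (3, 1), free (7, 6)); after release of (2, 0) the pool is (9, 6)
  run task-3 (needs (6, 3), free (9, 6)); after release of (2, 0) the pool is (11, 6)
  run task-5 (needs (1, 3), free (11, 6)); after release of (0, 1) the pool is (11, 7)
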